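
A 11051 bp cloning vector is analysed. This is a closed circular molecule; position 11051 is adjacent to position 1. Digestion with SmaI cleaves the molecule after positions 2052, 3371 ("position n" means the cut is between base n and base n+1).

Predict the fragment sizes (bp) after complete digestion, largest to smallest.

Circular molecule, 2 cuts → 2 fragments:
  3371 − 2052 = 1319 bp
  wrap: 11051 − 3371 + 2052 = 9732 bp
Sorted largest to smallest: 9732, 1319 bp.

9732, 1319 bp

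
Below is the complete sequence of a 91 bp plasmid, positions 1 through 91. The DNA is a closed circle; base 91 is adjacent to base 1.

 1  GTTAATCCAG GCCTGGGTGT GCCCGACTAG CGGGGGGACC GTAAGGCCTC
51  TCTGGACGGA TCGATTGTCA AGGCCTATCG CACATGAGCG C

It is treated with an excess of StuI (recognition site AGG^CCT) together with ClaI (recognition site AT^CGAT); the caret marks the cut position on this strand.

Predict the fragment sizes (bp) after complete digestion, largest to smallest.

35, 29, 15, 12 bp

StuI sites (AGGCCT) start at positions 9, 44, 71.
StuI cuts after base 3 of each site, so after positions 11, 46, 73.
The ClaI site (ATCGAT) starts at position 60.
ClaI cuts after base 2 of each site, so after position 61.
Combined cut positions: 11, 46, 61, 73.
Circular molecule, 4 cuts → 4 fragments:
  12–46 → 35 bp
  47–61 → 15 bp
  62–73 → 12 bp
  74–91 then 1–11 → 18 + 11 = 29 bp
Sorted largest to smallest: 35, 29, 15, 12 bp.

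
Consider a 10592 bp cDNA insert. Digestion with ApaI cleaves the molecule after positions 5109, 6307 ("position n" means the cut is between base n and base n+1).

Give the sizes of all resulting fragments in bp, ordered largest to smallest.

5109, 4285, 1198 bp

Linear molecule, 2 cuts → 3 fragments:
  5109 − 0 = 5109 bp
  6307 − 5109 = 1198 bp
  10592 − 6307 = 4285 bp
Sorted largest to smallest: 5109, 4285, 1198 bp.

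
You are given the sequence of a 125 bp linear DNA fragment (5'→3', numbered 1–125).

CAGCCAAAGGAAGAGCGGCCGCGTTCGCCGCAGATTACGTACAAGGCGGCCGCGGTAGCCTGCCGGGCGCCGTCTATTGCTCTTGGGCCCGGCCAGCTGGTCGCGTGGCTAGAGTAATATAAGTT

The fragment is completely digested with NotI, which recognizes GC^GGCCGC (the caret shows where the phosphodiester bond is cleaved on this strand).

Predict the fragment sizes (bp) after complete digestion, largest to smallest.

78, 31, 16 bp

NotI sites (GCGGCCGC) start at positions 15, 46.
NotI cuts after base 2 of each site, so after positions 16, 47.
Linear molecule, 2 cuts → 3 fragments:
  1–16 → 16 bp
  17–47 → 31 bp
  48–125 → 78 bp
Sorted largest to smallest: 78, 31, 16 bp.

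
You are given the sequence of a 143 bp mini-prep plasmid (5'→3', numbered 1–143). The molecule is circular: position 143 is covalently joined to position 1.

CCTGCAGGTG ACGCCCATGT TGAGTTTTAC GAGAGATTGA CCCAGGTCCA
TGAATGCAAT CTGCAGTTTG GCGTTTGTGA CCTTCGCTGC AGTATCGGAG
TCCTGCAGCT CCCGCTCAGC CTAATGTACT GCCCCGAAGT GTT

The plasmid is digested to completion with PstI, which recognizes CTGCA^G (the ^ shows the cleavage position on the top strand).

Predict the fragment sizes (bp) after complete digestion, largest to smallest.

59, 42, 26, 16 bp

PstI sites (CTGCAG) start at positions 2, 61, 87, 103.
PstI cuts after base 5 of each site (before the last base), so after positions 6, 65, 91, 107.
Circular molecule, 4 cuts → 4 fragments:
  7–65 → 59 bp
  66–91 → 26 bp
  92–107 → 16 bp
  108–143 then 1–6 → 36 + 6 = 42 bp
Sorted largest to smallest: 59, 42, 26, 16 bp.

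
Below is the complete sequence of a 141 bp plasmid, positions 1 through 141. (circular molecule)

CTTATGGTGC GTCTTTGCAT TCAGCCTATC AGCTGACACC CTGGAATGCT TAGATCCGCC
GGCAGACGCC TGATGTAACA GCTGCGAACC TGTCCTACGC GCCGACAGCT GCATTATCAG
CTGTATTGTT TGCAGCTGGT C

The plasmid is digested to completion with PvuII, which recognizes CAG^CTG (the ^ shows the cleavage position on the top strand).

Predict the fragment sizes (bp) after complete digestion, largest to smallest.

49, 38, 27, 15, 12 bp

PvuII sites (CAGCTG) start at positions 30, 79, 106, 118, 133.
PvuII cuts after base 3 of each site, so after positions 32, 81, 108, 120, 135.
Circular molecule, 5 cuts → 5 fragments:
  33–81 → 49 bp
  82–108 → 27 bp
  109–120 → 12 bp
  121–135 → 15 bp
  136–141 then 1–32 → 6 + 32 = 38 bp
Sorted largest to smallest: 49, 38, 27, 15, 12 bp.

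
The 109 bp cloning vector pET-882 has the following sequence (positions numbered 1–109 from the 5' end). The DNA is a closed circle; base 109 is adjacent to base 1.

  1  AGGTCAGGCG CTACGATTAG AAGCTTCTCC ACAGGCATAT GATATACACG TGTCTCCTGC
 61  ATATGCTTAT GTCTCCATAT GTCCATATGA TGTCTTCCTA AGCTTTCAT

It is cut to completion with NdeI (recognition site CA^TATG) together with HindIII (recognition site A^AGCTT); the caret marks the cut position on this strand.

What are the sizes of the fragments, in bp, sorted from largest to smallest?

NdeI sites (CATATG) start at positions 36, 60, 76, 84.
NdeI cuts after base 2 of each site, so after positions 37, 61, 77, 85.
HindIII sites (AAGCTT) start at positions 21, 100.
HindIII cuts after the first base of each site, so after positions 21, 100.
Combined cut positions: 21, 37, 61, 77, 85, 100.
Circular molecule, 6 cuts → 6 fragments:
  22–37 → 16 bp
  38–61 → 24 bp
  62–77 → 16 bp
  78–85 → 8 bp
  86–100 → 15 bp
  101–109 then 1–21 → 9 + 21 = 30 bp
Sorted largest to smallest: 30, 24, 16, 16, 15, 8 bp.

30, 24, 16, 16, 15, 8 bp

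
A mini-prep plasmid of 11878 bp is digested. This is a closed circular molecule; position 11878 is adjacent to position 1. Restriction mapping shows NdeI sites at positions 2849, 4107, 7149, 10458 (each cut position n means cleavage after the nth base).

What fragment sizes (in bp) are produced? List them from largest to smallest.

4269, 3309, 3042, 1258 bp

Circular molecule, 4 cuts → 4 fragments:
  4107 − 2849 = 1258 bp
  7149 − 4107 = 3042 bp
  10458 − 7149 = 3309 bp
  wrap: 11878 − 10458 + 2849 = 4269 bp
Sorted largest to smallest: 4269, 3309, 3042, 1258 bp.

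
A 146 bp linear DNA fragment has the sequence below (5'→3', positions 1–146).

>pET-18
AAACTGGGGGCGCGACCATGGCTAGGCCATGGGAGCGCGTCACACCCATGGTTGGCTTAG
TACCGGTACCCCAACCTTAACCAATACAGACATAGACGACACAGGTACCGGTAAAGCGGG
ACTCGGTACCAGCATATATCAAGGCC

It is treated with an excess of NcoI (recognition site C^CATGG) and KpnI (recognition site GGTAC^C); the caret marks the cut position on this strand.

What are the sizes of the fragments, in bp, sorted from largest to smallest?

39, 23, 21, 19, 17, 16, 11 bp

NcoI sites (CCATGG) start at positions 16, 27, 46.
NcoI cuts after the first base of each site, so after positions 16, 27, 46.
KpnI sites (GGTACC) start at positions 65, 104, 125.
KpnI cuts after base 5 of each site (before the last base), so after positions 69, 108, 129.
Combined cut positions: 16, 27, 46, 69, 108, 129.
Linear molecule, 6 cuts → 7 fragments:
  1–16 → 16 bp
  17–27 → 11 bp
  28–46 → 19 bp
  47–69 → 23 bp
  70–108 → 39 bp
  109–129 → 21 bp
  130–146 → 17 bp
Sorted largest to smallest: 39, 23, 21, 19, 17, 16, 11 bp.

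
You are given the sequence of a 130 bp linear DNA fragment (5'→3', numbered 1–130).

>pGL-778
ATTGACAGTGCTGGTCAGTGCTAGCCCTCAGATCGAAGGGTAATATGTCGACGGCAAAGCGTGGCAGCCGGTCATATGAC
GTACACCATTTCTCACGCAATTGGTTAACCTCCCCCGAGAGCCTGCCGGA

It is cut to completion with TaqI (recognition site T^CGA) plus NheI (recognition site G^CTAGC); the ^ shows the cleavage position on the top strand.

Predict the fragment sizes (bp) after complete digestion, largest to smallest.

TaqI sites (TCGA) start at positions 33, 48.
TaqI cuts after the first base of each site, so after positions 33, 48.
The NheI site (GCTAGC) starts at position 20.
NheI cuts after the first base of each site, so after position 20.
Combined cut positions: 20, 33, 48.
Linear molecule, 3 cuts → 4 fragments:
  1–20 → 20 bp
  21–33 → 13 bp
  34–48 → 15 bp
  49–130 → 82 bp
Sorted largest to smallest: 82, 20, 15, 13 bp.

82, 20, 15, 13 bp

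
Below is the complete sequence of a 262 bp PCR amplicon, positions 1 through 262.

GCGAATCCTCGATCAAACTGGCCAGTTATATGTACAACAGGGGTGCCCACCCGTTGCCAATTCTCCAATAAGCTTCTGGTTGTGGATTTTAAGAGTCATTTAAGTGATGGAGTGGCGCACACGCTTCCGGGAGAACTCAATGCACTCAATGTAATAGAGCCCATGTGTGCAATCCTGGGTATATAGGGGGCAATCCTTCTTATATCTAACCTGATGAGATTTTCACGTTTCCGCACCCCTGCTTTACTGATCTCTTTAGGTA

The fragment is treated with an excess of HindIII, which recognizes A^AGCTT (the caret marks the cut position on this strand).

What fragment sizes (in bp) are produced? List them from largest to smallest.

The HindIII site (AAGCTT) starts at position 70.
HindIII cuts after the first base of each site, so after position 70.
Linear molecule, 1 cut → 2 fragments:
  1–70 → 70 bp
  71–262 → 192 bp
Sorted largest to smallest: 192, 70 bp.

192, 70 bp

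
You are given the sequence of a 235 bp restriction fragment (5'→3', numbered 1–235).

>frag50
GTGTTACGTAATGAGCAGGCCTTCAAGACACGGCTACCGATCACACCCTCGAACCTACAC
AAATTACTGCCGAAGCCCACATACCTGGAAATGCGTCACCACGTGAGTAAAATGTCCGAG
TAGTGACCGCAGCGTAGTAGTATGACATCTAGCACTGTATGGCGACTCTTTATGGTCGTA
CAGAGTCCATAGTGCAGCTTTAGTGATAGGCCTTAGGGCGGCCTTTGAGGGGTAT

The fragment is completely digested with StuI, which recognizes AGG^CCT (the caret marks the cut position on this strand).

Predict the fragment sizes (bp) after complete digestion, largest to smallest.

191, 25, 19 bp

StuI sites (AGGCCT) start at positions 17, 208.
StuI cuts after base 3 of each site, so after positions 19, 210.
Linear molecule, 2 cuts → 3 fragments:
  1–19 → 19 bp
  20–210 → 191 bp
  211–235 → 25 bp
Sorted largest to smallest: 191, 25, 19 bp.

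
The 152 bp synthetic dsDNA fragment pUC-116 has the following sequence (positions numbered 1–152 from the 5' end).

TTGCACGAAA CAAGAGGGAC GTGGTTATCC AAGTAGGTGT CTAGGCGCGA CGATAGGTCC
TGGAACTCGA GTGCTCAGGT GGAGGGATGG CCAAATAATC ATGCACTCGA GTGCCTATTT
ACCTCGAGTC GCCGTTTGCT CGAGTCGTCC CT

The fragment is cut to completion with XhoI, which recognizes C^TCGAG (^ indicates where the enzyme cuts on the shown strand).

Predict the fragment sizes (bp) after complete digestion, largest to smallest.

66, 40, 17, 16, 13 bp

XhoI sites (CTCGAG) start at positions 66, 106, 123, 139.
XhoI cuts after the first base of each site, so after positions 66, 106, 123, 139.
Linear molecule, 4 cuts → 5 fragments:
  1–66 → 66 bp
  67–106 → 40 bp
  107–123 → 17 bp
  124–139 → 16 bp
  140–152 → 13 bp
Sorted largest to smallest: 66, 40, 17, 16, 13 bp.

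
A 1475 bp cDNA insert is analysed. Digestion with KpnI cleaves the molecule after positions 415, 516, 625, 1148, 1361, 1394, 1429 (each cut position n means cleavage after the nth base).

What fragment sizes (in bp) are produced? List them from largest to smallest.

523, 415, 213, 109, 101, 46, 35, 33 bp

Linear molecule, 7 cuts → 8 fragments:
  415 − 0 = 415 bp
  516 − 415 = 101 bp
  625 − 516 = 109 bp
  1148 − 625 = 523 bp
  1361 − 1148 = 213 bp
  1394 − 1361 = 33 bp
  1429 − 1394 = 35 bp
  1475 − 1429 = 46 bp
Sorted largest to smallest: 523, 415, 213, 109, 101, 46, 35, 33 bp.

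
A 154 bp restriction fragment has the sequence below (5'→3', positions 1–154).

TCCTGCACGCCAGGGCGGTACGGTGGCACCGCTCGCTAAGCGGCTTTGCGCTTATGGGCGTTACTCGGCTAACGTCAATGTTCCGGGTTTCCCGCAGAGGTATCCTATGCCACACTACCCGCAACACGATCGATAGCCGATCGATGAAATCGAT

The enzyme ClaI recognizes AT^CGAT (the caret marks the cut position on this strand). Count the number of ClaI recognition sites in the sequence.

3

ATCGAT occurs starting at positions 129, 140, 149.
ClaI cuts at 3 sites.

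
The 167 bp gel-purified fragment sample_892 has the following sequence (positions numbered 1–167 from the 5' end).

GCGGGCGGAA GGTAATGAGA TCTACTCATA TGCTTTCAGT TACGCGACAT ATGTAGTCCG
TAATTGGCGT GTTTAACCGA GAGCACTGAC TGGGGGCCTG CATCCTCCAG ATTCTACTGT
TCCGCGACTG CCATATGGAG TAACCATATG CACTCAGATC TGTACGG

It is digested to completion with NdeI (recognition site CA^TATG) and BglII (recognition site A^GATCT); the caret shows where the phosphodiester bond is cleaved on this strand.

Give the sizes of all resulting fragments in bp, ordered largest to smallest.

84, 21, 18, 13, 11, 10, 10 bp

NdeI sites (CATATG) start at positions 27, 48, 132, 145.
NdeI cuts after base 2 of each site, so after positions 28, 49, 133, 146.
BglII sites (AGATCT) start at positions 18, 156.
BglII cuts after the first base of each site, so after positions 18, 156.
Combined cut positions: 18, 28, 49, 133, 146, 156.
Linear molecule, 6 cuts → 7 fragments:
  1–18 → 18 bp
  19–28 → 10 bp
  29–49 → 21 bp
  50–133 → 84 bp
  134–146 → 13 bp
  147–156 → 10 bp
  157–167 → 11 bp
Sorted largest to smallest: 84, 21, 18, 13, 11, 10, 10 bp.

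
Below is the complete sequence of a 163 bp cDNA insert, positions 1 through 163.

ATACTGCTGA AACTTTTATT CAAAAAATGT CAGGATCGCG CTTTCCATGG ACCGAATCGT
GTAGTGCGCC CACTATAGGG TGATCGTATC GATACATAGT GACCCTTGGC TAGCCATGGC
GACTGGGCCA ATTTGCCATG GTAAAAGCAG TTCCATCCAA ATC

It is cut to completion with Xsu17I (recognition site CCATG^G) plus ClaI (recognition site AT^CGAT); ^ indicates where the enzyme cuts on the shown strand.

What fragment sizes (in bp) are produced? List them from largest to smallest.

Xsu17I sites (CCATGG) start at positions 45, 114, 136.
Xsu17I cuts after base 5 of each site (before the last base), so after positions 49, 118, 140.
The ClaI site (ATCGAT) starts at position 88.
ClaI cuts after base 2 of each site, so after position 89.
Combined cut positions: 49, 89, 118, 140.
Linear molecule, 4 cuts → 5 fragments:
  1–49 → 49 bp
  50–89 → 40 bp
  90–118 → 29 bp
  119–140 → 22 bp
  141–163 → 23 bp
Sorted largest to smallest: 49, 40, 29, 23, 22 bp.

49, 40, 29, 23, 22 bp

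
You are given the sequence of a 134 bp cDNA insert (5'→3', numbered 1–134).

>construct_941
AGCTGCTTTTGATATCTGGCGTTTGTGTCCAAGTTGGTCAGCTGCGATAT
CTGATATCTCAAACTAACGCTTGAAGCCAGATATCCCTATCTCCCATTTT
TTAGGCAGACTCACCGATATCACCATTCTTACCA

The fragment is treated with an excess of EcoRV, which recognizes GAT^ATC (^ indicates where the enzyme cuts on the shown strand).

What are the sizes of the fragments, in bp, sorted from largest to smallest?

EcoRV sites (GATATC) start at positions 11, 46, 53, 80, 116.
EcoRV cuts after base 3 of each site, so after positions 13, 48, 55, 82, 118.
Linear molecule, 5 cuts → 6 fragments:
  1–13 → 13 bp
  14–48 → 35 bp
  49–55 → 7 bp
  56–82 → 27 bp
  83–118 → 36 bp
  119–134 → 16 bp
Sorted largest to smallest: 36, 35, 27, 16, 13, 7 bp.

36, 35, 27, 16, 13, 7 bp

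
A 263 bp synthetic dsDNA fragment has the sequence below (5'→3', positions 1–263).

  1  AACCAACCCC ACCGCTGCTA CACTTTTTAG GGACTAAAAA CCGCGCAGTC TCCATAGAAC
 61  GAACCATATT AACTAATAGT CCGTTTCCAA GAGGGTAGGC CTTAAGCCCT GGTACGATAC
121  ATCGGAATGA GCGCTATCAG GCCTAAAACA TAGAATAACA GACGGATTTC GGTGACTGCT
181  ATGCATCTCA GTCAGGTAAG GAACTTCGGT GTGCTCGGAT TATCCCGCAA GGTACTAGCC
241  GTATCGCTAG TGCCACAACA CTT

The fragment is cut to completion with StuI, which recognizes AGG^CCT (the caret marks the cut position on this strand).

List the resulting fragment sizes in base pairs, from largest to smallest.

StuI sites (AGGCCT) start at positions 97, 139.
StuI cuts after base 3 of each site, so after positions 99, 141.
Linear molecule, 2 cuts → 3 fragments:
  1–99 → 99 bp
  100–141 → 42 bp
  142–263 → 122 bp
Sorted largest to smallest: 122, 99, 42 bp.

122, 99, 42 bp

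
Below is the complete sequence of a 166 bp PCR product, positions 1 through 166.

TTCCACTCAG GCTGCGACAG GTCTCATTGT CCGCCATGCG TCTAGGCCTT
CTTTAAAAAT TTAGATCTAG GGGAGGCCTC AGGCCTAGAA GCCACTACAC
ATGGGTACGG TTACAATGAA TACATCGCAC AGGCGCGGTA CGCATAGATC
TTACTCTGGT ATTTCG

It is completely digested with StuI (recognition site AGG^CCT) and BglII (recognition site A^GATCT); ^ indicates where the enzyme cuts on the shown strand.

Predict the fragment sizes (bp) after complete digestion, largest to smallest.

StuI sites (AGGCCT) start at positions 44, 74, 81.
StuI cuts after base 3 of each site, so after positions 46, 76, 83.
BglII sites (AGATCT) start at positions 63, 146.
BglII cuts after the first base of each site, so after positions 63, 146.
Combined cut positions: 46, 63, 76, 83, 146.
Linear molecule, 5 cuts → 6 fragments:
  1–46 → 46 bp
  47–63 → 17 bp
  64–76 → 13 bp
  77–83 → 7 bp
  84–146 → 63 bp
  147–166 → 20 bp
Sorted largest to smallest: 63, 46, 20, 17, 13, 7 bp.

63, 46, 20, 17, 13, 7 bp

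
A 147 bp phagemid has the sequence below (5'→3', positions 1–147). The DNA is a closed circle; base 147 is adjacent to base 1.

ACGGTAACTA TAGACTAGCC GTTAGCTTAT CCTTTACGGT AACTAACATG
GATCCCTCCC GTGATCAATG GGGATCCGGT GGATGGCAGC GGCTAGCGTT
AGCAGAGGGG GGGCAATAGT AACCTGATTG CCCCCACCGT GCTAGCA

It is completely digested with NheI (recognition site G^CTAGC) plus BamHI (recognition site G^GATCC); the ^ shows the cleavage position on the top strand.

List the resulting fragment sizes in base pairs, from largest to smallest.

56, 49, 22, 20 bp

NheI sites (GCTAGC) start at positions 92, 141.
NheI cuts after the first base of each site, so after positions 92, 141.
BamHI sites (GGATCC) start at positions 50, 72.
BamHI cuts after the first base of each site, so after positions 50, 72.
Combined cut positions: 50, 72, 92, 141.
Circular molecule, 4 cuts → 4 fragments:
  51–72 → 22 bp
  73–92 → 20 bp
  93–141 → 49 bp
  142–147 then 1–50 → 6 + 50 = 56 bp
Sorted largest to smallest: 56, 49, 22, 20 bp.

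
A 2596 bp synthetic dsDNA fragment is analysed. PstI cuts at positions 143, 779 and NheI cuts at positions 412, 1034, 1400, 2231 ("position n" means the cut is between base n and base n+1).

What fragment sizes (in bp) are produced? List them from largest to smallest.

Combined cut positions (sorted): 143, 412, 779, 1034, 1400, 2231.
Linear molecule, 6 cuts → 7 fragments:
  143 − 0 = 143 bp
  412 − 143 = 269 bp
  779 − 412 = 367 bp
  1034 − 779 = 255 bp
  1400 − 1034 = 366 bp
  2231 − 1400 = 831 bp
  2596 − 2231 = 365 bp
Sorted largest to smallest: 831, 367, 366, 365, 269, 255, 143 bp.

831, 367, 366, 365, 269, 255, 143 bp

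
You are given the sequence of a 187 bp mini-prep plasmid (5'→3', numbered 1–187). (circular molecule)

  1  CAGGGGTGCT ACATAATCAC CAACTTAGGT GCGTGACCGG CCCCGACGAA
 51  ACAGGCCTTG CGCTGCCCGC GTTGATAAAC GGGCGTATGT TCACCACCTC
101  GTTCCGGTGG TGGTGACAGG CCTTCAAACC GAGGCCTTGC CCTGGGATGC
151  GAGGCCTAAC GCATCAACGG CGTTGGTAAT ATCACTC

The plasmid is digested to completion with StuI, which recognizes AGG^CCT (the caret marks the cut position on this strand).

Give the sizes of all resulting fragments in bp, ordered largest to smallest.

88, 65, 20, 14 bp

StuI sites (AGGCCT) start at positions 53, 118, 132, 152.
StuI cuts after base 3 of each site, so after positions 55, 120, 134, 154.
Circular molecule, 4 cuts → 4 fragments:
  56–120 → 65 bp
  121–134 → 14 bp
  135–154 → 20 bp
  155–187 then 1–55 → 33 + 55 = 88 bp
Sorted largest to smallest: 88, 65, 20, 14 bp.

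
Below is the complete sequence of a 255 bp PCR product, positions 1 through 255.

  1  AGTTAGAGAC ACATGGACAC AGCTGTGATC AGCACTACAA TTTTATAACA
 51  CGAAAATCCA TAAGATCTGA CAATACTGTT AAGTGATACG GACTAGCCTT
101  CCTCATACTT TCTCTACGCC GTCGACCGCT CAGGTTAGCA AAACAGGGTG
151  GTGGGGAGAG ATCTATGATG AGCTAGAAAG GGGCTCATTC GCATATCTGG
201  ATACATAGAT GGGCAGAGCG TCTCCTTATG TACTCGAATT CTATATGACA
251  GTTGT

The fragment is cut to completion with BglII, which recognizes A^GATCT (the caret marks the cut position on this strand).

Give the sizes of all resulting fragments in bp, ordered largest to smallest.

96, 96, 63 bp

BglII sites (AGATCT) start at positions 63, 159.
BglII cuts after the first base of each site, so after positions 63, 159.
Linear molecule, 2 cuts → 3 fragments:
  1–63 → 63 bp
  64–159 → 96 bp
  160–255 → 96 bp
Sorted largest to smallest: 96, 96, 63 bp.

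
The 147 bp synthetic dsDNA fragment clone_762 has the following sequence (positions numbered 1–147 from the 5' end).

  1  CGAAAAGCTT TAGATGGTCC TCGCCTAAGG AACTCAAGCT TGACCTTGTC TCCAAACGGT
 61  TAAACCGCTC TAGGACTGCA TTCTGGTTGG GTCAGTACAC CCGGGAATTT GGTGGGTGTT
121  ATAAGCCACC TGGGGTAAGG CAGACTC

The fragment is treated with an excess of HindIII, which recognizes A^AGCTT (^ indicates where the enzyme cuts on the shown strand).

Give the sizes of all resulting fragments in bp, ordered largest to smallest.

HindIII sites (AAGCTT) start at positions 5, 36.
HindIII cuts after the first base of each site, so after positions 5, 36.
Linear molecule, 2 cuts → 3 fragments:
  1–5 → 5 bp
  6–36 → 31 bp
  37–147 → 111 bp
Sorted largest to smallest: 111, 31, 5 bp.

111, 31, 5 bp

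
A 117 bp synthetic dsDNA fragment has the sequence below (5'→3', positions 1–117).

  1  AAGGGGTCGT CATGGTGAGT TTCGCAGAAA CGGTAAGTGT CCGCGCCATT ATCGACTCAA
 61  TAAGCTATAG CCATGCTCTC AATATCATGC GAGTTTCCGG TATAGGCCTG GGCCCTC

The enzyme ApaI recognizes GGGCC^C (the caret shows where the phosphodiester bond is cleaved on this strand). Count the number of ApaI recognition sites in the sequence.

1

GGGCCC occurs starting at position 110.
ApaI cuts at 1 site.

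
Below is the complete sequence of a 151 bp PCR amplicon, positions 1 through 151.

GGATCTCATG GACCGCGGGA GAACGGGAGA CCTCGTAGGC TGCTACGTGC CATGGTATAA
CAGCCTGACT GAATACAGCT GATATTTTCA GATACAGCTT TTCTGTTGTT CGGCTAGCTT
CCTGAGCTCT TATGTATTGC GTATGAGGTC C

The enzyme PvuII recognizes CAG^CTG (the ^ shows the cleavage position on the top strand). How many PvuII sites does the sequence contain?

CAGCTG occurs starting at position 76.
PvuII cuts at 1 site.

1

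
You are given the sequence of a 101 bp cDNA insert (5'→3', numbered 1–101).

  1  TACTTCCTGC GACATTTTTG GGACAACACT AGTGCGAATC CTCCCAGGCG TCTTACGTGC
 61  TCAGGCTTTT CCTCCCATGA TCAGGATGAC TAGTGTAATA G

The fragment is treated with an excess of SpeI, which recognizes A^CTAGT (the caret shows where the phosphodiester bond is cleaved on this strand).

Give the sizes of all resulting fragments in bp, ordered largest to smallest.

61, 28, 12 bp

SpeI sites (ACTAGT) start at positions 28, 89.
SpeI cuts after the first base of each site, so after positions 28, 89.
Linear molecule, 2 cuts → 3 fragments:
  1–28 → 28 bp
  29–89 → 61 bp
  90–101 → 12 bp
Sorted largest to smallest: 61, 28, 12 bp.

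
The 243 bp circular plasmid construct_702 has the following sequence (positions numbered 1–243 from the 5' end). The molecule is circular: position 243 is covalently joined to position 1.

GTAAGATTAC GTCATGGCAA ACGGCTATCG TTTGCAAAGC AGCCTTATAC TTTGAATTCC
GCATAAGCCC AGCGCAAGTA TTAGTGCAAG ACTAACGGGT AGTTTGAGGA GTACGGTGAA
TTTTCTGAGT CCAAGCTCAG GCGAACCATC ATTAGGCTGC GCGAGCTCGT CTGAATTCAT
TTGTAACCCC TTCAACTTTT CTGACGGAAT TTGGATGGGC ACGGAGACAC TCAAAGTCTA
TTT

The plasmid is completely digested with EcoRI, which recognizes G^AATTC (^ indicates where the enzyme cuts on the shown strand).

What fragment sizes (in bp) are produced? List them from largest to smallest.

124, 119 bp

EcoRI sites (GAATTC) start at positions 54, 173.
EcoRI cuts after the first base of each site, so after positions 54, 173.
Circular molecule, 2 cuts → 2 fragments:
  55–173 → 119 bp
  174–243 then 1–54 → 70 + 54 = 124 bp
Sorted largest to smallest: 124, 119 bp.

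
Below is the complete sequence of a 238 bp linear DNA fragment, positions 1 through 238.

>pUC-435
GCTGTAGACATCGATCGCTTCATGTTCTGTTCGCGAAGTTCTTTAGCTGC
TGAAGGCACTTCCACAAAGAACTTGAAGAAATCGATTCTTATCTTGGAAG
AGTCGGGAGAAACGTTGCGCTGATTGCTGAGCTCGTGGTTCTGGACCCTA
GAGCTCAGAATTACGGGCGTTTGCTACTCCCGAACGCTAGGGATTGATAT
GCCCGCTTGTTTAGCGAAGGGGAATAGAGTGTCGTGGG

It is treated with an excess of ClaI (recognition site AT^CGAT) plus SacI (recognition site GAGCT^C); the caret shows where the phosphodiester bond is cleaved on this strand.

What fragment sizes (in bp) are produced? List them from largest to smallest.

ClaI sites (ATCGAT) start at positions 10, 81.
ClaI cuts after base 2 of each site, so after positions 11, 82.
SacI sites (GAGCTC) start at positions 129, 151.
SacI cuts after base 5 of each site (before the last base), so after positions 133, 155.
Combined cut positions: 11, 82, 133, 155.
Linear molecule, 4 cuts → 5 fragments:
  1–11 → 11 bp
  12–82 → 71 bp
  83–133 → 51 bp
  134–155 → 22 bp
  156–238 → 83 bp
Sorted largest to smallest: 83, 71, 51, 22, 11 bp.

83, 71, 51, 22, 11 bp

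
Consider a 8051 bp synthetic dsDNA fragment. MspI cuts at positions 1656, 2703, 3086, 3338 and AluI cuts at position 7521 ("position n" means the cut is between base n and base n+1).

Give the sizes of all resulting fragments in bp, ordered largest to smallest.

4183, 1656, 1047, 530, 383, 252 bp

Combined cut positions (sorted): 1656, 2703, 3086, 3338, 7521.
Linear molecule, 5 cuts → 6 fragments:
  1656 − 0 = 1656 bp
  2703 − 1656 = 1047 bp
  3086 − 2703 = 383 bp
  3338 − 3086 = 252 bp
  7521 − 3338 = 4183 bp
  8051 − 7521 = 530 bp
Sorted largest to smallest: 4183, 1656, 1047, 530, 383, 252 bp.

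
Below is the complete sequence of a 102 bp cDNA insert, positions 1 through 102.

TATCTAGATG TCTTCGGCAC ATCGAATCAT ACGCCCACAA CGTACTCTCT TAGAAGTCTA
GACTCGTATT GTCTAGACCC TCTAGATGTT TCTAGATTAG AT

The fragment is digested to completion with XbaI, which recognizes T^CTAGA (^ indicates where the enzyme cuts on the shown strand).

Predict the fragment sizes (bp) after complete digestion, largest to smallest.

54, 15, 11, 10, 9, 3 bp

XbaI sites (TCTAGA) start at positions 3, 57, 72, 81, 91.
XbaI cuts after the first base of each site, so after positions 3, 57, 72, 81, 91.
Linear molecule, 5 cuts → 6 fragments:
  1–3 → 3 bp
  4–57 → 54 bp
  58–72 → 15 bp
  73–81 → 9 bp
  82–91 → 10 bp
  92–102 → 11 bp
Sorted largest to smallest: 54, 15, 11, 10, 9, 3 bp.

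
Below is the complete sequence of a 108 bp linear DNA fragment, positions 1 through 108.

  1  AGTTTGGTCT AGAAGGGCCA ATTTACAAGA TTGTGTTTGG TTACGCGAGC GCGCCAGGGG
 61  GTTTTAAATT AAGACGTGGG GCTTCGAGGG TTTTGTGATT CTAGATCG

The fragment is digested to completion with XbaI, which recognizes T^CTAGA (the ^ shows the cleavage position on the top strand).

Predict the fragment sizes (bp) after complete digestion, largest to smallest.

92, 8, 8 bp

XbaI sites (TCTAGA) start at positions 8, 100.
XbaI cuts after the first base of each site, so after positions 8, 100.
Linear molecule, 2 cuts → 3 fragments:
  1–8 → 8 bp
  9–100 → 92 bp
  101–108 → 8 bp
Sorted largest to smallest: 92, 8, 8 bp.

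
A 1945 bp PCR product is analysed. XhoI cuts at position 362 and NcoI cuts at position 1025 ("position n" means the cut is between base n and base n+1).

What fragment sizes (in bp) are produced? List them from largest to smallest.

Combined cut positions (sorted): 362, 1025.
Linear molecule, 2 cuts → 3 fragments:
  362 − 0 = 362 bp
  1025 − 362 = 663 bp
  1945 − 1025 = 920 bp
Sorted largest to smallest: 920, 663, 362 bp.

920, 663, 362 bp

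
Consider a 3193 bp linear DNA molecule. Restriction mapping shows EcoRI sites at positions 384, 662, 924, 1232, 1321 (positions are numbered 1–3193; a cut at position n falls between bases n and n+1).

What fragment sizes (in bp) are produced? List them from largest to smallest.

Linear molecule, 5 cuts → 6 fragments:
  384 − 0 = 384 bp
  662 − 384 = 278 bp
  924 − 662 = 262 bp
  1232 − 924 = 308 bp
  1321 − 1232 = 89 bp
  3193 − 1321 = 1872 bp
Sorted largest to smallest: 1872, 384, 308, 278, 262, 89 bp.

1872, 384, 308, 278, 262, 89 bp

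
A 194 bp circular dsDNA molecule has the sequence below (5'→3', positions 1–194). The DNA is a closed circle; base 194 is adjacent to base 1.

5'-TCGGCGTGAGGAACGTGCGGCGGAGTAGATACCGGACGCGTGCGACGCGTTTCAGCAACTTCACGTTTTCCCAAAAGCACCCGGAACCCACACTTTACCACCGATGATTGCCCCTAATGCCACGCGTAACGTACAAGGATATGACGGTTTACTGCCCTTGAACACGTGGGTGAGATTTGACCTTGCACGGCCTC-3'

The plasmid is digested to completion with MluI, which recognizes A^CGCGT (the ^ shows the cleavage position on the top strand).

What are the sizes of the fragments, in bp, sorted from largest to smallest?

MluI sites (ACGCGT) start at positions 36, 45, 122.
MluI cuts after the first base of each site, so after positions 36, 45, 122.
Circular molecule, 3 cuts → 3 fragments:
  37–45 → 9 bp
  46–122 → 77 bp
  123–194 then 1–36 → 72 + 36 = 108 bp
Sorted largest to smallest: 108, 77, 9 bp.

108, 77, 9 bp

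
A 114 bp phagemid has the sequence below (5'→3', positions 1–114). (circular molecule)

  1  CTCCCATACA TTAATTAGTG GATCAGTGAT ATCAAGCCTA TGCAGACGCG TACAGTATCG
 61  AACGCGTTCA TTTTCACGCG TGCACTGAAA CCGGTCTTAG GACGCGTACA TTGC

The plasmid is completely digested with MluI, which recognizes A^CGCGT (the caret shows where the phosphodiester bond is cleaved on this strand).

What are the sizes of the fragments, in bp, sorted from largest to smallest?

58, 26, 16, 14 bp

MluI sites (ACGCGT) start at positions 46, 62, 76, 102.
MluI cuts after the first base of each site, so after positions 46, 62, 76, 102.
Circular molecule, 4 cuts → 4 fragments:
  47–62 → 16 bp
  63–76 → 14 bp
  77–102 → 26 bp
  103–114 then 1–46 → 12 + 46 = 58 bp
Sorted largest to smallest: 58, 26, 16, 14 bp.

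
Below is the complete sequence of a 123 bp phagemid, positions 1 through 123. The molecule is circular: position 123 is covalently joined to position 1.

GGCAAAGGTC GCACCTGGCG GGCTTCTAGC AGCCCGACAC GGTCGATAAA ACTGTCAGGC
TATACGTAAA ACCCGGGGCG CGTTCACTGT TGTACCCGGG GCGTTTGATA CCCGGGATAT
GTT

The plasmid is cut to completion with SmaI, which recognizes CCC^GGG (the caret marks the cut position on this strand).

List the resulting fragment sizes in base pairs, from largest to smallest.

SmaI sites (CCCGGG) start at positions 72, 95, 111.
SmaI cuts after base 3 of each site, so after positions 74, 97, 113.
Circular molecule, 3 cuts → 3 fragments:
  75–97 → 23 bp
  98–113 → 16 bp
  114–123 then 1–74 → 10 + 74 = 84 bp
Sorted largest to smallest: 84, 23, 16 bp.

84, 23, 16 bp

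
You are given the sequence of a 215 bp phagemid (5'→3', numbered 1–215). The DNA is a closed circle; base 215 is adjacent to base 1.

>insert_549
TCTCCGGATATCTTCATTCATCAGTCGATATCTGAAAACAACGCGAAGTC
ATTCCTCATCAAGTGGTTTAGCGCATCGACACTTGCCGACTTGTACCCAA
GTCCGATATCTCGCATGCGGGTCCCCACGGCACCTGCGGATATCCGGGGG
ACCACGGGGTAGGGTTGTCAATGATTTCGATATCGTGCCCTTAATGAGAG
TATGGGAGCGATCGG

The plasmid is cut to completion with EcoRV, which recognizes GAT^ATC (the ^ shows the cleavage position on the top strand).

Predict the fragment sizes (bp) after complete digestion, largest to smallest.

EcoRV sites (GATATC) start at positions 7, 27, 105, 139, 179.
EcoRV cuts after base 3 of each site, so after positions 9, 29, 107, 141, 181.
Circular molecule, 5 cuts → 5 fragments:
  10–29 → 20 bp
  30–107 → 78 bp
  108–141 → 34 bp
  142–181 → 40 bp
  182–215 then 1–9 → 34 + 9 = 43 bp
Sorted largest to smallest: 78, 43, 40, 34, 20 bp.

78, 43, 40, 34, 20 bp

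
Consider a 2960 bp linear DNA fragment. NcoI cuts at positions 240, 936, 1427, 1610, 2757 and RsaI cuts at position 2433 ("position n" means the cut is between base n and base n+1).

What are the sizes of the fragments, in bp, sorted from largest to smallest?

Combined cut positions (sorted): 240, 936, 1427, 1610, 2433, 2757.
Linear molecule, 6 cuts → 7 fragments:
  240 − 0 = 240 bp
  936 − 240 = 696 bp
  1427 − 936 = 491 bp
  1610 − 1427 = 183 bp
  2433 − 1610 = 823 bp
  2757 − 2433 = 324 bp
  2960 − 2757 = 203 bp
Sorted largest to smallest: 823, 696, 491, 324, 240, 203, 183 bp.

823, 696, 491, 324, 240, 203, 183 bp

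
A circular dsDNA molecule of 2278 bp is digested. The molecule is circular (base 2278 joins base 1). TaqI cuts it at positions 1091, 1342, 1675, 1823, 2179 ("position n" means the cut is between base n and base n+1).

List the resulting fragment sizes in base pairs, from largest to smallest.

1190, 356, 333, 251, 148 bp

Circular molecule, 5 cuts → 5 fragments:
  1342 − 1091 = 251 bp
  1675 − 1342 = 333 bp
  1823 − 1675 = 148 bp
  2179 − 1823 = 356 bp
  wrap: 2278 − 2179 + 1091 = 1190 bp
Sorted largest to smallest: 1190, 356, 333, 251, 148 bp.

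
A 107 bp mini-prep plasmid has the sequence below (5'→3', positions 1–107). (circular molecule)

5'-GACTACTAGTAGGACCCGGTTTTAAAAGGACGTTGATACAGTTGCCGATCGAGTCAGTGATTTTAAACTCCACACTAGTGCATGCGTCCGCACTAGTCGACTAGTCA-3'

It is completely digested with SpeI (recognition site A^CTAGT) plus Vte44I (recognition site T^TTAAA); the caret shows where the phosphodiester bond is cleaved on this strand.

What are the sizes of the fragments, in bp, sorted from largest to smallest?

SpeI sites (ACTAGT) start at positions 5, 74, 92, 100.
SpeI cuts after the first base of each site, so after positions 5, 74, 92, 100.
Vte44I sites (TTTAAA) start at positions 21, 62.
Vte44I cuts after the first base of each site, so after positions 21, 62.
Combined cut positions: 5, 21, 62, 74, 92, 100.
Circular molecule, 6 cuts → 6 fragments:
  6–21 → 16 bp
  22–62 → 41 bp
  63–74 → 12 bp
  75–92 → 18 bp
  93–100 → 8 bp
  101–107 then 1–5 → 7 + 5 = 12 bp
Sorted largest to smallest: 41, 18, 16, 12, 12, 8 bp.

41, 18, 16, 12, 12, 8 bp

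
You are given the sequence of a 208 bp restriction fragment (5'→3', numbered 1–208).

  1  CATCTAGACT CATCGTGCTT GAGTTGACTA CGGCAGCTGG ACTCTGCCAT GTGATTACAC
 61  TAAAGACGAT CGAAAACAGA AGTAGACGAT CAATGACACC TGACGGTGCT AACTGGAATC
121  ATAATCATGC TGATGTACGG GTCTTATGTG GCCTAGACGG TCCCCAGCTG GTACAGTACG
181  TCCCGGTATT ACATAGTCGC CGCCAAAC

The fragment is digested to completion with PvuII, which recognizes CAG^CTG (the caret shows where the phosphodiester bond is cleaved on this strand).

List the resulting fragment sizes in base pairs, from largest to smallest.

131, 41, 36 bp

PvuII sites (CAGCTG) start at positions 34, 165.
PvuII cuts after base 3 of each site, so after positions 36, 167.
Linear molecule, 2 cuts → 3 fragments:
  1–36 → 36 bp
  37–167 → 131 bp
  168–208 → 41 bp
Sorted largest to smallest: 131, 41, 36 bp.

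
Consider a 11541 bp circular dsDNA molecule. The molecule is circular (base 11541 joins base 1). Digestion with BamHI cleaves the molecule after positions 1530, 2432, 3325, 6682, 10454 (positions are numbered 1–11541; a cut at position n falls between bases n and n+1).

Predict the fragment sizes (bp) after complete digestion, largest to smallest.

3772, 3357, 2617, 902, 893 bp

Circular molecule, 5 cuts → 5 fragments:
  2432 − 1530 = 902 bp
  3325 − 2432 = 893 bp
  6682 − 3325 = 3357 bp
  10454 − 6682 = 3772 bp
  wrap: 11541 − 10454 + 1530 = 2617 bp
Sorted largest to smallest: 3772, 3357, 2617, 902, 893 bp.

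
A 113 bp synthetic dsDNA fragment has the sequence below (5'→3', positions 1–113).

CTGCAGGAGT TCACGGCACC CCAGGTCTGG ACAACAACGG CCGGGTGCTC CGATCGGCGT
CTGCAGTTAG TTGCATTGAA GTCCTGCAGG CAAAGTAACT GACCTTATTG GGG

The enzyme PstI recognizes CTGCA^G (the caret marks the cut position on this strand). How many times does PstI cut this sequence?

CTGCAG occurs starting at positions 1, 61, 84.
PstI cuts at 3 sites.

3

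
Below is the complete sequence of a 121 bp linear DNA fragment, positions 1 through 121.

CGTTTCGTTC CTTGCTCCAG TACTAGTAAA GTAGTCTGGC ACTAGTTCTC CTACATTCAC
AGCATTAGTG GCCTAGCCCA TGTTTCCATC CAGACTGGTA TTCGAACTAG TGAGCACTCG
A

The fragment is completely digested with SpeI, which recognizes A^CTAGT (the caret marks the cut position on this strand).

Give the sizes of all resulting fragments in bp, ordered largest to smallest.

SpeI sites (ACTAGT) start at positions 22, 41, 106.
SpeI cuts after the first base of each site, so after positions 22, 41, 106.
Linear molecule, 3 cuts → 4 fragments:
  1–22 → 22 bp
  23–41 → 19 bp
  42–106 → 65 bp
  107–121 → 15 bp
Sorted largest to smallest: 65, 22, 19, 15 bp.

65, 22, 19, 15 bp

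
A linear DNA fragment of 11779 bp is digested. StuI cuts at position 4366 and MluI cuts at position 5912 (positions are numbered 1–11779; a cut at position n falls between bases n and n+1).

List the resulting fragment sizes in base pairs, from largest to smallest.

Combined cut positions (sorted): 4366, 5912.
Linear molecule, 2 cuts → 3 fragments:
  4366 − 0 = 4366 bp
  5912 − 4366 = 1546 bp
  11779 − 5912 = 5867 bp
Sorted largest to smallest: 5867, 4366, 1546 bp.

5867, 4366, 1546 bp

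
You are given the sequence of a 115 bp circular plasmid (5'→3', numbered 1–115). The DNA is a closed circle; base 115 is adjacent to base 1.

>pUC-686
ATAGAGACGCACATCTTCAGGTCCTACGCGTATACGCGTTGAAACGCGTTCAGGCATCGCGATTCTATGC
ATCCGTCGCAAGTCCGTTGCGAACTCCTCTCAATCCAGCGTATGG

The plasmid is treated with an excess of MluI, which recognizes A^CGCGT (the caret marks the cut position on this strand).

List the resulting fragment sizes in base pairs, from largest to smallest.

MluI sites (ACGCGT) start at positions 26, 34, 44.
MluI cuts after the first base of each site, so after positions 26, 34, 44.
Circular molecule, 3 cuts → 3 fragments:
  27–34 → 8 bp
  35–44 → 10 bp
  45–115 then 1–26 → 71 + 26 = 97 bp
Sorted largest to smallest: 97, 10, 8 bp.

97, 10, 8 bp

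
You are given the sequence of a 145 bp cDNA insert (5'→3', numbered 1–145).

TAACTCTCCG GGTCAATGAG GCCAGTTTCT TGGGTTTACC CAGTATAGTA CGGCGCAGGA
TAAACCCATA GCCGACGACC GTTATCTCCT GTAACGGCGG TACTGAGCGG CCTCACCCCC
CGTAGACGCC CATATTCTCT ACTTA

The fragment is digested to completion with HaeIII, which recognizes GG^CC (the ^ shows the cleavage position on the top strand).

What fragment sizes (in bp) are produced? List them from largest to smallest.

89, 35, 21 bp

HaeIII sites (GGCC) start at positions 20, 109.
HaeIII cuts after base 2 of each site, so after positions 21, 110.
Linear molecule, 2 cuts → 3 fragments:
  1–21 → 21 bp
  22–110 → 89 bp
  111–145 → 35 bp
Sorted largest to smallest: 89, 35, 21 bp.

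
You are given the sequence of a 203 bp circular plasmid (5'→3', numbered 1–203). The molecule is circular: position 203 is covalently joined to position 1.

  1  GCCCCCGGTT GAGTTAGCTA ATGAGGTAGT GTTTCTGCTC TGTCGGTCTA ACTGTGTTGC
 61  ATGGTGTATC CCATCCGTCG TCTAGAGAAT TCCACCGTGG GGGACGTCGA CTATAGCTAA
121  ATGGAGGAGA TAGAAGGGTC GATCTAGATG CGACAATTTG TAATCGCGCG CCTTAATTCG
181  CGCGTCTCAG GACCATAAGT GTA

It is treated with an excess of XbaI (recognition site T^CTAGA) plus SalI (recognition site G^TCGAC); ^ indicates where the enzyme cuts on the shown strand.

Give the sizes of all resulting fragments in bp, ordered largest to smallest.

XbaI sites (TCTAGA) start at positions 81, 143.
XbaI cuts after the first base of each site, so after positions 81, 143.
The SalI site (GTCGAC) starts at position 106.
SalI cuts after the first base of each site, so after position 106.
Combined cut positions: 81, 106, 143.
Circular molecule, 3 cuts → 3 fragments:
  82–106 → 25 bp
  107–143 → 37 bp
  144–203 then 1–81 → 60 + 81 = 141 bp
Sorted largest to smallest: 141, 37, 25 bp.

141, 37, 25 bp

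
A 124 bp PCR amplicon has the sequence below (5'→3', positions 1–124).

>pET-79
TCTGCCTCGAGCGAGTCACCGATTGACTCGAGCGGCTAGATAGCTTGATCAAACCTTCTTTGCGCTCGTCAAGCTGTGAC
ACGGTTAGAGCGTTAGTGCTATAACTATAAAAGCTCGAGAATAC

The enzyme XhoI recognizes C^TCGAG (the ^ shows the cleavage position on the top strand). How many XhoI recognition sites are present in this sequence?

CTCGAG occurs starting at positions 6, 27, 114.
XhoI cuts at 3 sites.

3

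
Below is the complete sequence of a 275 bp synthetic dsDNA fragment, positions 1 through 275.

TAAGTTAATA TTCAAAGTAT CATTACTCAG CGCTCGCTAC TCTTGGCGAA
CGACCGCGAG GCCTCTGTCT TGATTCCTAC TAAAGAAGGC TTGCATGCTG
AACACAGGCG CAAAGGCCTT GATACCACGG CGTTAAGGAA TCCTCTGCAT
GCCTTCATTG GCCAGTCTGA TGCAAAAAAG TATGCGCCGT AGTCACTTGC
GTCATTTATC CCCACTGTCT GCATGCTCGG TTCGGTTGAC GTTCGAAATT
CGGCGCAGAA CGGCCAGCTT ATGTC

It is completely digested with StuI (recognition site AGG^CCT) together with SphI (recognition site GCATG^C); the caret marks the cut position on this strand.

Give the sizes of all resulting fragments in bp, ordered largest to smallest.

StuI sites (AGGCCT) start at positions 59, 114.
StuI cuts after base 3 of each site, so after positions 61, 116.
SphI sites (GCATGC) start at positions 93, 147, 221.
SphI cuts after base 5 of each site (before the last base), so after positions 97, 151, 225.
Combined cut positions: 61, 97, 116, 151, 225.
Linear molecule, 5 cuts → 6 fragments:
  1–61 → 61 bp
  62–97 → 36 bp
  98–116 → 19 bp
  117–151 → 35 bp
  152–225 → 74 bp
  226–275 → 50 bp
Sorted largest to smallest: 74, 61, 50, 36, 35, 19 bp.

74, 61, 50, 36, 35, 19 bp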